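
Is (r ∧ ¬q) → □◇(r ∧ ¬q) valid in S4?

Tableau for the negation ¬((r ∧ ¬q) → □◇(r ∧ ¬q)):
1. ¬((r ∧ ¬q) → □◇(r ∧ ¬q)), w0
2. r ∧ ¬q, w0   [¬→-rule on 1]
3. ¬□◇(r ∧ ¬q), w0   [¬→-rule on 1]
4. r, w0   [∧-rule on 2]
5. ¬q, w0   [∧-rule on 2]
6. ¬◇(r ∧ ¬q), w1   [¬□-rule on 3: fresh world w1, w0Rw1]
7. ¬(r ∧ ¬q), w1   [¬◇-rule on 6 via w1Rw1]
8. q, w1   [¬∧-rule on 7 (branches; this branch)]
Accessibility: w0Rw0, w0Rw1, w1Rw1
The negation has an open branch (countermodel exists).

Not valid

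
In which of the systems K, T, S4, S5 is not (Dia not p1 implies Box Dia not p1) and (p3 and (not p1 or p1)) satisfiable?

S4-tableau for the formula:
1. not (Dia not p1 implies Box Dia not p1) and (p3 and (not p1 or p1)), u
2. not (Dia not p1 implies Box Dia not p1), u
3. p3 and (not p1 or p1), u
4. Dia not p1, u
5. not Box Dia not p1, u
6. p3, u
7. not p1 or p1, u
8. p1, u
9. not p1, v
10. not Dia not p1, w
11. p1, w
Accessibility: uRu, uRv, uRw, vRv, wRw
Complete open branch: satisfiable in S4, hence also in K, T (this S4-model is also a K-model and a T-model).
S5-tableau for the formula:
1. not (Dia not p1 implies Box Dia not p1) and (p3 and (not p1 or p1)), u
2. not (Dia not p1 implies Box Dia not p1), u
3. p3 and (not p1 or p1), u
4. Dia not p1, u
5. not Box Dia not p1, u
6. p3, u
7. not p1 or p1, u
8. p1, u
9. not p1, v
10. not Dia not p1, w
11. p1, v
Accessibility: uRu, uRv, uRw, vRu, vRv, vRw, wRu, wRv, wRw
Branch closes: p1 and not p1 both at v.
Every branch closes (one shown): unsatisfiable in S5.

K, T, S4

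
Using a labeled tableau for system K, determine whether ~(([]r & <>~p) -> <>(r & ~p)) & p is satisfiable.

No, unsatisfiable

1. ~(([]r & <>~p) -> <>(r & ~p)) & p, w0
2. ~(([]r & <>~p) -> <>(r & ~p)), w0   [&-rule on 1]
3. p, w0   [&-rule on 1]
4. []r & <>~p, w0   [~->-rule on 2]
5. ~<>(r & ~p), w0   [~->-rule on 2]
6. []r, w0   [&-rule on 4]
7. <>~p, w0   [&-rule on 4]
8. ~p, w1   [<>-rule on 7: fresh world w1, w0Rw1]
9. ~(r & ~p), w1   [~<>-rule on 5 via w0Rw1]
10. r, w1   [[]-rule on 6 via w0Rw1]
11. p, w1   [~&-rule on 9 (branches; this branch)]
Accessibility: w0Rw1
Branch closes: p and ~p both at w1.
(One branch shown.) All branches close.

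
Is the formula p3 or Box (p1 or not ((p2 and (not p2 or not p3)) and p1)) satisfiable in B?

1. p3 or Box (p1 or not ((p2 and (not p2 or not p3)) and p1)), u
2. Box (p1 or not ((p2 and (not p2 or not p3)) and p1)), u
3. p1 or not ((p2 and (not p2 or not p3)) and p1), u
4. not ((p2 and (not p2 or not p3)) and p1), u
5. not p1, u
Accessibility: uRu

Satisfiable (open branch found)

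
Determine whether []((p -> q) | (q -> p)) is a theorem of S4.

Valid in S4

Tableau for the negation ~[]((p -> q) | (q -> p)):
1. ~[]((p -> q) | (q -> p)), w0
2. ~((p -> q) | (q -> p)), w1
3. ~(p -> q), w1
4. ~(q -> p), w1
5. p, w1
6. ~q, w1
7. q, w1
8. ~p, w1
Accessibility: w0Rw0, w0Rw1, w1Rw1
Branch closes: q and ~q both at w1.
Every branch of the negation's tableau closes; the branch above is one of them.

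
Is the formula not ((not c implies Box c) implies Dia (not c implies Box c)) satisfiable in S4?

No, unsatisfiable

1. not ((not c implies Box c) implies Dia (not c implies Box c)), w0
2. not c implies Box c, w0
3. not Dia (not c implies Box c), w0
4. not (not c implies Box c), w0
5. not c, w0
6. not Box c, w0
7. Box c, w0
8. c, w0
Accessibility: w0Rw0
Branch closes: c and not c both at w0.
All branches of the tableau close; one closing branch shown above.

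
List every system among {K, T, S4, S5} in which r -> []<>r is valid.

S5

S4-tableau for the negation ~(r -> []<>r):
1. ~(r -> []<>r), w0
2. r, w0   [~->-rule on 1]
3. ~[]<>r, w0   [~->-rule on 1]
4. ~<>r, w1   [~[]-rule on 3: fresh world w1, w0Rw1]
5. ~r, w1   [~<>-rule on 4 via w1Rw1]
Accessibility: w0Rw0, w0Rw1, w1Rw1
Complete open branch: countermodel on an S4-frame, so not valid in S4, nor in K, T (the same frame is also a K-frame and a T-frame).
S5-tableau for the negation ~(r -> []<>r):
1. ~(r -> []<>r), w0
2. r, w0   [~->-rule on 1]
3. ~[]<>r, w0   [~->-rule on 1]
4. ~<>r, w1   [~[]-rule on 3: fresh world w1, w0Rw1]
5. ~r, w0   [~<>-rule on 4 via w1Rw0]
Accessibility: w0Rw0, w0Rw1, w1Rw0, w1Rw1
Branch closes: r and ~r both at w0.
Every branch closes (one shown): valid in S5.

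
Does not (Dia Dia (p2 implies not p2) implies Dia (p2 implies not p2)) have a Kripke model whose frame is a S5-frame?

1. not (Dia Dia (p2 implies not p2) implies Dia (p2 implies not p2)), u
2. Dia Dia (p2 implies not p2), u   [neg-implies-rule on 1]
3. not Dia (p2 implies not p2), u   [neg-implies-rule on 1]
4. not (p2 implies not p2), u   [neg-Dia-rule on 3 via uRu]
5. p2, u   [neg-implies-rule on 4]
6. Dia (p2 implies not p2), v   [Dia-rule on 2: fresh world v, uRv]
7. not (p2 implies not p2), v   [neg-Dia-rule on 3 via uRv]
8. p2, v   [neg-implies-rule on 7]
9. p2 implies not p2, w   [Dia-rule on 6: fresh world w, vRw]
10. not (p2 implies not p2), w   [neg-Dia-rule on 3 via uRw]
11. p2, w   [neg-implies-rule on 10]
12. not p2, w   [implies-rule on 9 (branches; this branch)]
Accessibility: uRu, uRv, uRw, vRu, vRv, vRw, wRu, wRv, wRw
Branch closes: p2 and not p2 both at w.
All branches of the tableau close; one closing branch shown above.

Unsatisfiable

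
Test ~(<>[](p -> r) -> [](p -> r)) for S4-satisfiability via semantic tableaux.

Yes, satisfiable

1. ~(<>[](p -> r) -> [](p -> r)), w0
2. <>[](p -> r), w0
3. ~[](p -> r), w0
4. [](p -> r), w1
5. p -> r, w1
6. r, w1
7. ~(p -> r), w2
8. p, w2
9. ~r, w2
Accessibility: w0Rw0, w0Rw1, w0Rw2, w1Rw1, w2Rw2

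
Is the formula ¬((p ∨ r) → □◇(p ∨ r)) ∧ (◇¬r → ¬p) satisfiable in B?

Unsatisfiable

1. ¬((p ∨ r) → □◇(p ∨ r)) ∧ (◇¬r → ¬p), w0
2. ¬((p ∨ r) → □◇(p ∨ r)), w0   [∧-rule on 1]
3. ◇¬r → ¬p, w0   [∧-rule on 1]
4. p ∨ r, w0   [¬→-rule on 2]
5. ¬□◇(p ∨ r), w0   [¬→-rule on 2]
6. ¬◇¬r, w0   [→-rule on 3 (branches; this branch)]
7. r, w0   [¬◇-rule on 6 via w0Rw0]
8. ¬◇(p ∨ r), w1   [¬□-rule on 5: fresh world w1, w0Rw1]
9. r, w1   [¬◇-rule on 6 via w0Rw1]
10. ¬(p ∨ r), w0   [¬◇-rule on 8 via w1Rw0]
11. ¬p, w0   [¬∨-rule on 10]
12. ¬r, w0   [¬∨-rule on 10]
Accessibility: w0Rw0, w0Rw1, w1Rw0, w1Rw1
Branch closes: r and ¬r both at w0.
All branches of the tableau close; one closing branch shown above.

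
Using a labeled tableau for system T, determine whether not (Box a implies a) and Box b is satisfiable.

1. not (Box a implies a) and Box b, 0
2. not (Box a implies a), 0
3. Box b, 0
4. Box a, 0
5. not a, 0
6. b, 0
7. a, 0
Accessibility: 0R0
Branch closes: a and not a both at 0.
(One branch shown.) All branches close.

Unsatisfiable (every branch closes)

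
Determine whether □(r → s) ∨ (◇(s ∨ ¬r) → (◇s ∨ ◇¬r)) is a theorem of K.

Yes, valid

Tableau for the negation ¬(□(r → s) ∨ (◇(s ∨ ¬r) → (◇s ∨ ◇¬r))):
1. ¬(□(r → s) ∨ (◇(s ∨ ¬r) → (◇s ∨ ◇¬r))), w0
2. ¬□(r → s), w0   [¬∨-rule on 1]
3. ¬(◇(s ∨ ¬r) → (◇s ∨ ◇¬r)), w0   [¬∨-rule on 1]
4. ◇(s ∨ ¬r), w0   [¬→-rule on 3]
5. ¬(◇s ∨ ◇¬r), w0   [¬→-rule on 3]
6. ¬◇s, w0   [¬∨-rule on 5]
7. ¬◇¬r, w0   [¬∨-rule on 5]
8. ¬(r → s), w1   [¬□-rule on 2: fresh world w1, w0Rw1]
9. r, w1   [¬→-rule on 8]
10. ¬s, w1   [¬→-rule on 8]
11. s ∨ ¬r, w2   [◇-rule on 4: fresh world w2, w0Rw2]
12. ¬s, w2   [¬◇-rule on 6 via w0Rw2]
13. r, w2   [¬◇-rule on 7 via w0Rw2]
14. ¬r, w2   [∨-rule on 11 (branches; this branch)]
Accessibility: w0Rw1, w0Rw2
Branch closes: r and ¬r both at w2.
Every branch of the negation's tableau closes; the branch above is one of them.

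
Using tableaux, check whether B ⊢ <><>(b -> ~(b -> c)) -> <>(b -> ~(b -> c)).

Not valid

Tableau for the negation ~(<><>(b -> ~(b -> c)) -> <>(b -> ~(b -> c))):
1. ~(<><>(b -> ~(b -> c)) -> <>(b -> ~(b -> c))), w0
2. <><>(b -> ~(b -> c)), w0
3. ~<>(b -> ~(b -> c)), w0
4. ~(b -> ~(b -> c)), w0
5. b, w0
6. b -> c, w0
7. c, w0
8. <>(b -> ~(b -> c)), w1
9. ~(b -> ~(b -> c)), w1
10. b, w1
11. b -> c, w1
12. c, w1
13. b -> ~(b -> c), w2
14. ~(b -> c), w2
15. b, w2
16. ~c, w2
Accessibility: w0Rw0, w0Rw1, w1Rw0, w1Rw1, w1Rw2, w2Rw1, w2Rw2
The negation has an open branch (countermodel exists).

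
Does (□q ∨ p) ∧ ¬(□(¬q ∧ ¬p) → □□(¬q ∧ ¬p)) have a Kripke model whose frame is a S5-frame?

Unsatisfiable (every branch closes)

1. (□q ∨ p) ∧ ¬(□(¬q ∧ ¬p) → □□(¬q ∧ ¬p)), 0
2. □q ∨ p, 0
3. ¬(□(¬q ∧ ¬p) → □□(¬q ∧ ¬p)), 0
4. □(¬q ∧ ¬p), 0
5. ¬□□(¬q ∧ ¬p), 0
6. ¬q ∧ ¬p, 0
7. ¬q, 0
8. ¬p, 0
9. □q, 0
10. q, 0
Accessibility: 0R0
Branch closes: q and ¬q both at 0.
Every branch closes; the branch above is one of them.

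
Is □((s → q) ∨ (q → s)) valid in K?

Yes, valid

Tableau for the negation ¬□((s → q) ∨ (q → s)):
1. ¬□((s → q) ∨ (q → s)), 0
2. ¬((s → q) ∨ (q → s)), 1
3. ¬(s → q), 1
4. ¬(q → s), 1
5. s, 1
6. ¬q, 1
7. q, 1
8. ¬s, 1
Accessibility: 0R1
Branch closes: q and ¬q both at 1.
All branches of the negation close; one closing branch shown above.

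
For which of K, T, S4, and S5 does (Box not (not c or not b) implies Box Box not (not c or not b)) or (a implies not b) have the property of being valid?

T-tableau for the negation not ((Box not (not c or not b) implies Box Box not (not c or not b)) or (a implies not b)):
1. not ((Box not (not c or not b) implies Box Box not (not c or not b)) or (a implies not b)), w0
2. not (Box not (not c or not b) implies Box Box not (not c or not b)), w0   [neg-or-rule on 1]
3. not (a implies not b), w0   [neg-or-rule on 1]
4. Box not (not c or not b), w0   [neg-implies-rule on 2]
5. not Box Box not (not c or not b), w0   [neg-implies-rule on 2]
6. a, w0   [neg-implies-rule on 3]
7. b, w0   [neg-implies-rule on 3]
8. not (not c or not b), w0   [Box-rule on 4 via w0Rw0]
9. c, w0   [neg-or-rule on 8]
10. not Box not (not c or not b), w1   [neg-Box-rule on 5: fresh world w1, w0Rw1]
11. not (not c or not b), w1   [Box-rule on 4 via w0Rw1]
12. c, w1   [neg-or-rule on 11]
13. b, w1   [neg-or-rule on 11]
14. not c or not b, w2   [neg-Box-rule on 10: fresh world w2, w1Rw2]
15. not b, w2   [or-rule on 14 (branches; this branch)]
Accessibility: w0Rw0, w0Rw1, w1Rw1, w1Rw2, w2Rw2
Complete open branch: countermodel on a T-frame, so not valid in T, nor in K (the same frame is also a K-frame).
S4-tableau for the negation not ((Box not (not c or not b) implies Box Box not (not c or not b)) or (a implies not b)):
1. not ((Box not (not c or not b) implies Box Box not (not c or not b)) or (a implies not b)), w0
2. not (Box not (not c or not b) implies Box Box not (not c or not b)), w0   [neg-or-rule on 1]
3. not (a implies not b), w0   [neg-or-rule on 1]
4. Box not (not c or not b), w0   [neg-implies-rule on 2]
5. not Box Box not (not c or not b), w0   [neg-implies-rule on 2]
6. a, w0   [neg-implies-rule on 3]
7. b, w0   [neg-implies-rule on 3]
8. not (not c or not b), w0   [Box-rule on 4 via w0Rw0]
9. c, w0   [neg-or-rule on 8]
10. not Box not (not c or not b), w1   [neg-Box-rule on 5: fresh world w1, w0Rw1]
11. not (not c or not b), w1   [Box-rule on 4 via w0Rw1]
12. c, w1   [neg-or-rule on 11]
13. b, w1   [neg-or-rule on 11]
14. not c or not b, w2   [neg-Box-rule on 10: fresh world w2, w1Rw2]
15. not (not c or not b), w2   [Box-rule on 4 via w0Rw2]
16. c, w2   [neg-or-rule on 15]
17. b, w2   [neg-or-rule on 15]
18. not b, w2   [or-rule on 14 (branches; this branch)]
Accessibility: w0Rw0, w0Rw1, w0Rw2, w1Rw1, w1Rw2, w2Rw2
Branch closes: b and not b both at w2.
Every branch closes (one shown): valid in S4, hence also in S5 (every theorem of S4 is a theorem of S5).

S4, S5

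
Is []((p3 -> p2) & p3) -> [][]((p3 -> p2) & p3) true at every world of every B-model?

Tableau for the negation ~([]((p3 -> p2) & p3) -> [][]((p3 -> p2) & p3)):
1. ~([]((p3 -> p2) & p3) -> [][]((p3 -> p2) & p3)), w0
2. []((p3 -> p2) & p3), w0   [~->-rule on 1]
3. ~[][]((p3 -> p2) & p3), w0   [~->-rule on 1]
4. (p3 -> p2) & p3, w0   [[]-rule on 2 via w0Rw0]
5. p3 -> p2, w0   [&-rule on 4]
6. p3, w0   [&-rule on 4]
7. p2, w0   [->-rule on 5 (branches; this branch)]
8. ~[]((p3 -> p2) & p3), w1   [~[]-rule on 3: fresh world w1, w0Rw1]
9. (p3 -> p2) & p3, w1   [[]-rule on 2 via w0Rw1]
10. p3 -> p2, w1   [&-rule on 9]
11. p3, w1   [&-rule on 9]
12. p2, w1   [->-rule on 10 (branches; this branch)]
13. ~((p3 -> p2) & p3), w2   [~[]-rule on 8: fresh world w2, w1Rw2]
14. ~p3, w2   [~&-rule on 13 (branches; this branch)]
Accessibility: w0Rw0, w0Rw1, w1Rw0, w1Rw1, w1Rw2, w2Rw1, w2Rw2
The negation has an open branch (countermodel exists).

Not valid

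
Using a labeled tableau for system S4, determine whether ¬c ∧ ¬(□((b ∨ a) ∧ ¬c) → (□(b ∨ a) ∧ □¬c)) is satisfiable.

1. ¬c ∧ ¬(□((b ∨ a) ∧ ¬c) → (□(b ∨ a) ∧ □¬c)), w0
2. ¬c, w0
3. ¬(□((b ∨ a) ∧ ¬c) → (□(b ∨ a) ∧ □¬c)), w0
4. □((b ∨ a) ∧ ¬c), w0
5. ¬(□(b ∨ a) ∧ □¬c), w0
6. (b ∨ a) ∧ ¬c, w0
7. b ∨ a, w0
8. ¬□(b ∨ a), w0
9. a, w0
10. ¬(b ∨ a), w1
11. ¬b, w1
12. ¬a, w1
13. (b ∨ a) ∧ ¬c, w1
14. b ∨ a, w1
15. ¬c, w1
16. a, w1
Accessibility: w0Rw0, w0Rw1, w1Rw1
Branch closes: a and ¬a both at w1.
All branches of the tableau close; one closing branch shown above.

No, unsatisfiable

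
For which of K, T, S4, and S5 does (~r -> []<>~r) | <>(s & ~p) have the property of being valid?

S5-tableau for the negation ~((~r -> []<>~r) | <>(s & ~p)):
1. ~((~r -> []<>~r) | <>(s & ~p)), u
2. ~(~r -> []<>~r), u   [~|-rule on 1]
3. ~<>(s & ~p), u   [~|-rule on 1]
4. ~r, u   [~->-rule on 2]
5. ~[]<>~r, u   [~->-rule on 2]
6. ~(s & ~p), u   [~<>-rule on 3 via uRu]
7. p, u   [~&-rule on 6 (branches; this branch)]
8. ~<>~r, v   [~[]-rule on 5: fresh world v, uRv]
9. ~(s & ~p), v   [~<>-rule on 3 via uRv]
10. r, u   [~<>-rule on 8 via vRu]
Accessibility: uRu, uRv, vRu, vRv
Branch closes: r and ~r both at u.
Every branch closes (one shown): valid in S5.
S4-tableau for the negation ~((~r -> []<>~r) | <>(s & ~p)):
1. ~((~r -> []<>~r) | <>(s & ~p)), u
2. ~(~r -> []<>~r), u   [~|-rule on 1]
3. ~<>(s & ~p), u   [~|-rule on 1]
4. ~r, u   [~->-rule on 2]
5. ~[]<>~r, u   [~->-rule on 2]
6. ~(s & ~p), u   [~<>-rule on 3 via uRu]
7. p, u   [~&-rule on 6 (branches; this branch)]
8. ~<>~r, v   [~[]-rule on 5: fresh world v, uRv]
9. ~(s & ~p), v   [~<>-rule on 3 via uRv]
10. r, v   [~<>-rule on 8 via vRv]
11. p, v   [~&-rule on 9 (branches; this branch)]
Accessibility: uRu, uRv, vRv
Complete open branch: countermodel on an S4-frame, so not valid in S4, nor in K, T (the same frame is also a K-frame and a T-frame).

S5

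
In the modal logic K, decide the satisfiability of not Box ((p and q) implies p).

1. not Box ((p and q) implies p), w0
2. not ((p and q) implies p), w1
3. p and q, w1
4. not p, w1
5. p, w1
6. q, w1
Accessibility: w0Rw1
Branch closes: p and not p both at w1.
Every branch closes; the branch above is one of them.

No, unsatisfiable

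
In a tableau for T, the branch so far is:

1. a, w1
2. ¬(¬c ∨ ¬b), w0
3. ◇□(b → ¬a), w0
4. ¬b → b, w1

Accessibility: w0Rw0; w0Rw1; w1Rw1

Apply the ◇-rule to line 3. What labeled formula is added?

a fresh world w2 with w0Rw2, and □(b → ¬a) at w2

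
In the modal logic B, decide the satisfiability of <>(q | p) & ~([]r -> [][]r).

1. <>(q | p) & ~([]r -> [][]r), w0
2. <>(q | p), w0
3. ~([]r -> [][]r), w0
4. []r, w0
5. ~[][]r, w0
6. r, w0
7. q | p, w1
8. r, w1
9. p, w1
10. ~[]r, w2
11. r, w2
12. ~r, w3
Accessibility: w0Rw0, w0Rw1, w0Rw2, w1Rw0, w1Rw1, w2Rw0, w2Rw2, w2Rw3, w3Rw2, w3Rw3

Yes, satisfiable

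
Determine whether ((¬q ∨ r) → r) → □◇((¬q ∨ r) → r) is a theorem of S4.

Invalid (countermodel exists)

Tableau for the negation ¬(((¬q ∨ r) → r) → □◇((¬q ∨ r) → r)):
1. ¬(((¬q ∨ r) → r) → □◇((¬q ∨ r) → r)), u
2. (¬q ∨ r) → r, u
3. ¬□◇((¬q ∨ r) → r), u
4. r, u
5. ¬◇((¬q ∨ r) → r), v
6. ¬((¬q ∨ r) → r), v
7. ¬q ∨ r, v
8. ¬r, v
9. ¬q, v
Accessibility: uRu, uRv, vRv
The negation has an open branch (countermodel exists).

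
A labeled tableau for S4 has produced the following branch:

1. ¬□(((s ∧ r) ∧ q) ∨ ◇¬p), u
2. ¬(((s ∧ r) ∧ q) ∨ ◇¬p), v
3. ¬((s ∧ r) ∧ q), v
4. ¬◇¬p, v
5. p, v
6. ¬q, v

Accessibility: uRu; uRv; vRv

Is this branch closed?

No atom appears with both signs at the same world.

Not closed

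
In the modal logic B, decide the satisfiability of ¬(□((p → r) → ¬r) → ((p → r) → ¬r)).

No, unsatisfiable

1. ¬(□((p → r) → ¬r) → ((p → r) → ¬r)), w0
2. □((p → r) → ¬r), w0
3. ¬((p → r) → ¬r), w0
4. p → r, w0
5. r, w0
6. (p → r) → ¬r, w0
7. ¬(p → r), w0
8. p, w0
9. ¬r, w0
Accessibility: w0Rw0
Branch closes: r and ¬r both at w0.
Every branch closes; the branch above is one of them.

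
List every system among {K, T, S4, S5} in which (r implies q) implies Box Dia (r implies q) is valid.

S5

S5-tableau for the negation not ((r implies q) implies Box Dia (r implies q)):
1. not ((r implies q) implies Box Dia (r implies q)), u
2. r implies q, u
3. not Box Dia (r implies q), u
4. q, u
5. not Dia (r implies q), v
6. not (r implies q), u
7. r, u
8. not q, u
Accessibility: uRu, uRv, vRu, vRv
Branch closes: q and not q both at u.
Every branch closes (one shown): valid in S5.
S4-tableau for the negation not ((r implies q) implies Box Dia (r implies q)):
1. not ((r implies q) implies Box Dia (r implies q)), u
2. r implies q, u
3. not Box Dia (r implies q), u
4. q, u
5. not Dia (r implies q), v
6. not (r implies q), v
7. r, v
8. not q, v
Accessibility: uRu, uRv, vRv
Complete open branch: countermodel on an S4-frame, so not valid in S4, nor in K, T (the same frame is also a K-frame and a T-frame).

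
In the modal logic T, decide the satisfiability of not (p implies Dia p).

1. not (p implies Dia p), u
2. p, u
3. not Dia p, u
4. not p, u
Accessibility: uRu
Branch closes: p and not p both at u.
All branches of the tableau close; one closing branch shown above.

Unsatisfiable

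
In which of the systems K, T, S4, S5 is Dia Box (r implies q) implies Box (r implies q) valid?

S5

S4-tableau for the negation not (Dia Box (r implies q) implies Box (r implies q)):
1. not (Dia Box (r implies q) implies Box (r implies q)), u
2. Dia Box (r implies q), u
3. not Box (r implies q), u
4. Box (r implies q), v
5. r implies q, v
6. q, v
7. not (r implies q), w
8. r, w
9. not q, w
Accessibility: uRu, uRv, uRw, vRv, wRw
Complete open branch: countermodel on an S4-frame, so not valid in S4, nor in K, T (the same frame is also a K-frame and a T-frame).
S5-tableau for the negation not (Dia Box (r implies q) implies Box (r implies q)):
1. not (Dia Box (r implies q) implies Box (r implies q)), u
2. Dia Box (r implies q), u
3. not Box (r implies q), u
4. Box (r implies q), v
5. r implies q, u
6. r implies q, v
7. q, u
8. q, v
9. not (r implies q), w
10. r, w
11. not q, w
12. r implies q, w
13. q, w
Accessibility: uRu, uRv, uRw, vRu, vRv, vRw, wRu, wRv, wRw
Branch closes: q and not q both at w.
Every branch closes (one shown): valid in S5.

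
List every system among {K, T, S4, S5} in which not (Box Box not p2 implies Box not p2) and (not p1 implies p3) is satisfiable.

K-tableau for the formula:
1. not (Box Box not p2 implies Box not p2) and (not p1 implies p3), 0
2. not (Box Box not p2 implies Box not p2), 0
3. not p1 implies p3, 0
4. Box Box not p2, 0
5. not Box not p2, 0
6. p3, 0
7. p2, 1
8. Box not p2, 1
Accessibility: 0R1
Complete open branch: satisfiable in K.
T-tableau for the formula:
1. not (Box Box not p2 implies Box not p2) and (not p1 implies p3), 0
2. not (Box Box not p2 implies Box not p2), 0
3. not p1 implies p3, 0
4. Box Box not p2, 0
5. not Box not p2, 0
6. Box not p2, 0
7. not p2, 0
8. p3, 0
9. p2, 1
10. Box not p2, 1
11. not p2, 1
Accessibility: 0R0, 0R1, 1R1
Branch closes: p2 and not p2 both at 1.
Every branch closes (one shown): unsatisfiable in T, hence also in S4, S5 (every S4/S5-frame is a T-frame).

K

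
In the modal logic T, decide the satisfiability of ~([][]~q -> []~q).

1. ~([][]~q -> []~q), 0
2. [][]~q, 0   [~->-rule on 1]
3. ~[]~q, 0   [~->-rule on 1]
4. []~q, 0   [[]-rule on 2 via 0R0]
5. ~q, 0   [[]-rule on 4 via 0R0]
6. q, 1   [~[]-rule on 3: fresh world 1, 0R1]
7. []~q, 1   [[]-rule on 2 via 0R1]
8. ~q, 1   [[]-rule on 4 via 0R1]
Accessibility: 0R0, 0R1, 1R1
Branch closes: q and ~q both at 1.
(One branch shown.) All branches close.

Unsatisfiable (every branch closes)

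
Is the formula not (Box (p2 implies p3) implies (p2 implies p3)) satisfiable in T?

1. not (Box (p2 implies p3) implies (p2 implies p3)), 0
2. Box (p2 implies p3), 0
3. not (p2 implies p3), 0
4. p2, 0
5. not p3, 0
6. p2 implies p3, 0
7. p3, 0
Accessibility: 0R0
Branch closes: p3 and not p3 both at 0.
All branches of the tableau close; one closing branch shown above.

Unsatisfiable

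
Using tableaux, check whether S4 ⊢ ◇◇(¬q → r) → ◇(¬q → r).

Tableau for the negation ¬(◇◇(¬q → r) → ◇(¬q → r)):
1. ¬(◇◇(¬q → r) → ◇(¬q → r)), w0
2. ◇◇(¬q → r), w0   [¬→-rule on 1]
3. ¬◇(¬q → r), w0   [¬→-rule on 1]
4. ¬(¬q → r), w0   [¬◇-rule on 3 via w0Rw0]
5. ¬q, w0   [¬→-rule on 4]
6. ¬r, w0   [¬→-rule on 4]
7. ◇(¬q → r), w1   [◇-rule on 2: fresh world w1, w0Rw1]
8. ¬(¬q → r), w1   [¬◇-rule on 3 via w0Rw1]
9. ¬q, w1   [¬→-rule on 8]
10. ¬r, w1   [¬→-rule on 8]
11. ¬q → r, w2   [◇-rule on 7: fresh world w2, w1Rw2]
12. ¬(¬q → r), w2   [¬◇-rule on 3 via w0Rw2]
13. ¬q, w2   [¬→-rule on 12]
14. ¬r, w2   [¬→-rule on 12]
15. r, w2   [→-rule on 11 (branches; this branch)]
Accessibility: w0Rw0, w0Rw1, w0Rw2, w1Rw1, w1Rw2, w2Rw2
Branch closes: r and ¬r both at w2.
All branches of the negation close; one closing branch shown above.

Valid in S4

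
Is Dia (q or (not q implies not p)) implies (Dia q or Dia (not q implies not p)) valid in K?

Tableau for the negation not (Dia (q or (not q implies not p)) implies (Dia q or Dia (not q implies not p))):
1. not (Dia (q or (not q implies not p)) implies (Dia q or Dia (not q implies not p))), u
2. Dia (q or (not q implies not p)), u   [neg-implies-rule on 1]
3. not (Dia q or Dia (not q implies not p)), u   [neg-implies-rule on 1]
4. not Dia q, u   [neg-or-rule on 3]
5. not Dia (not q implies not p), u   [neg-or-rule on 3]
6. q or (not q implies not p), v   [Dia-rule on 2: fresh world v, uRv]
7. not q, v   [neg-Dia-rule on 4 via uRv]
8. not (not q implies not p), v   [neg-Dia-rule on 5 via uRv]
9. p, v   [neg-implies-rule on 8]
10. not q implies not p, v   [or-rule on 6 (branches; this branch)]
11. not p, v   [implies-rule on 10 (branches; this branch)]
Accessibility: uRv
Branch closes: p and not p both at v.
Every branch of the negation's tableau closes; the branch above is one of them.

Yes, valid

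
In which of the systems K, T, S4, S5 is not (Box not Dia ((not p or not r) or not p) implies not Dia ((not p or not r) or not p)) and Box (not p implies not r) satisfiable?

K-tableau for the formula:
1. not (Box not Dia ((not p or not r) or not p) implies not Dia ((not p or not r) or not p)) and Box (not p implies not r), 0
2. not (Box not Dia ((not p or not r) or not p) implies not Dia ((not p or not r) or not p)), 0
3. Box (not p implies not r), 0
4. Box not Dia ((not p or not r) or not p), 0
5. Dia ((not p or not r) or not p), 0
6. (not p or not r) or not p, 1
7. not p implies not r, 1
8. not Dia ((not p or not r) or not p), 1
9. not p, 1
10. not r, 1
Accessibility: 0R1
Complete open branch: satisfiable in K.
T-tableau for the formula:
1. not (Box not Dia ((not p or not r) or not p) implies not Dia ((not p or not r) or not p)) and Box (not p implies not r), 0
2. not (Box not Dia ((not p or not r) or not p) implies not Dia ((not p or not r) or not p)), 0
3. Box (not p implies not r), 0
4. Box not Dia ((not p or not r) or not p), 0
5. Dia ((not p or not r) or not p), 0
6. not p implies not r, 0
7. not Dia ((not p or not r) or not p), 0
8. not ((not p or not r) or not p), 0
9. not (not p or not r), 0
10. p, 0
11. r, 0
12. (not p or not r) or not p, 1
13. not p implies not r, 1
14. not Dia ((not p or not r) or not p), 1
15. not ((not p or not r) or not p), 1
16. not (not p or not r), 1
17. p, 1
18. r, 1
19. not p or not r, 1
20. not r, 1
Accessibility: 0R0, 0R1, 1R1
Branch closes: r and not r both at 1.
Every branch closes (one shown): unsatisfiable in T, hence also in S4, S5 (every S4/S5-frame is a T-frame).

K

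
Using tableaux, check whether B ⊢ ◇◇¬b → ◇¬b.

No, not valid

Tableau for the negation ¬(◇◇¬b → ◇¬b):
1. ¬(◇◇¬b → ◇¬b), 0
2. ◇◇¬b, 0
3. ¬◇¬b, 0
4. b, 0
5. ◇¬b, 1
6. b, 1
7. ¬b, 2
Accessibility: 0R0, 0R1, 1R0, 1R1, 1R2, 2R1, 2R2
The negation has an open branch (countermodel exists).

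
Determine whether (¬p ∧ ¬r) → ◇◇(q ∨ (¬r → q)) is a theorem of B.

Invalid (countermodel exists)

Tableau for the negation ¬((¬p ∧ ¬r) → ◇◇(q ∨ (¬r → q))):
1. ¬((¬p ∧ ¬r) → ◇◇(q ∨ (¬r → q))), w0
2. ¬p ∧ ¬r, w0
3. ¬◇◇(q ∨ (¬r → q)), w0
4. ¬p, w0
5. ¬r, w0
6. ¬◇(q ∨ (¬r → q)), w0
7. ¬(q ∨ (¬r → q)), w0
8. ¬q, w0
9. ¬(¬r → q), w0
Accessibility: w0Rw0
The negation has an open branch (countermodel exists).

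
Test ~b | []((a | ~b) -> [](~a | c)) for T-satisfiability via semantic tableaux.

1. ~b | []((a | ~b) -> [](~a | c)), w0
2. []((a | ~b) -> [](~a | c)), w0
3. (a | ~b) -> [](~a | c), w0
4. [](~a | c), w0
5. ~a | c, w0
6. c, w0
Accessibility: w0Rw0

Satisfiable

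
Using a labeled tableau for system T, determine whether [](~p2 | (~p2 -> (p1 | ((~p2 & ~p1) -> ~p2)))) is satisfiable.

Yes, satisfiable

1. [](~p2 | (~p2 -> (p1 | ((~p2 & ~p1) -> ~p2)))), w0
2. ~p2 | (~p2 -> (p1 | ((~p2 & ~p1) -> ~p2))), w0
3. ~p2 -> (p1 | ((~p2 & ~p1) -> ~p2)), w0
4. p1 | ((~p2 & ~p1) -> ~p2), w0
5. (~p2 & ~p1) -> ~p2, w0
6. ~p2, w0
Accessibility: w0Rw0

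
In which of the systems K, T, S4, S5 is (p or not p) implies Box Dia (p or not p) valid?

T, S4, S5

T-tableau for the negation not ((p or not p) implies Box Dia (p or not p)):
1. not ((p or not p) implies Box Dia (p or not p)), w0
2. p or not p, w0
3. not Box Dia (p or not p), w0
4. not p, w0
5. not Dia (p or not p), w1
6. not (p or not p), w1
7. not p, w1
8. p, w1
Accessibility: w0Rw0, w0Rw1, w1Rw1
Branch closes: p and not p both at w1.
Every branch closes (one shown): valid in T, hence also in S4, S5 (every theorem of T is a theorem of S4 and S5).
K-tableau for the negation not ((p or not p) implies Box Dia (p or not p)):
1. not ((p or not p) implies Box Dia (p or not p)), w0
2. p or not p, w0
3. not Box Dia (p or not p), w0
4. not p, w0
5. not Dia (p or not p), w1
Accessibility: w0Rw1
Complete open branch: countermodel on a K-frame, so not valid in K.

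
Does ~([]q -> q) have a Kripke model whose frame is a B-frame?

Unsatisfiable

1. ~([]q -> q), 0
2. []q, 0
3. ~q, 0
4. q, 0
Accessibility: 0R0
Branch closes: q and ~q both at 0.
Every branch closes; the branch above is one of them.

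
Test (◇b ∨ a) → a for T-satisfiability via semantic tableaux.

1. (◇b ∨ a) → a, 0
2. a, 0   [→-rule on 1 (branches; this branch)]
Accessibility: 0R0

Satisfiable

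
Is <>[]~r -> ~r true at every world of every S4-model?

No, not valid

Tableau for the negation ~(<>[]~r -> ~r):
1. ~(<>[]~r -> ~r), w0
2. <>[]~r, w0
3. r, w0
4. []~r, w1
5. ~r, w1
Accessibility: w0Rw0, w0Rw1, w1Rw1
The negation has an open branch (countermodel exists).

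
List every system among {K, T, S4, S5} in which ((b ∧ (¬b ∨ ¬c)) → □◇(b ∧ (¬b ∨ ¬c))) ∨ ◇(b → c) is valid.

T-tableau for the negation ¬(((b ∧ (¬b ∨ ¬c)) → □◇(b ∧ (¬b ∨ ¬c))) ∨ ◇(b → c)):
1. ¬(((b ∧ (¬b ∨ ¬c)) → □◇(b ∧ (¬b ∨ ¬c))) ∨ ◇(b → c)), 0
2. ¬((b ∧ (¬b ∨ ¬c)) → □◇(b ∧ (¬b ∨ ¬c))), 0
3. ¬◇(b → c), 0
4. b ∧ (¬b ∨ ¬c), 0
5. ¬□◇(b ∧ (¬b ∨ ¬c)), 0
6. b, 0
7. ¬b ∨ ¬c, 0
8. ¬(b → c), 0
9. ¬c, 0
10. ¬◇(b ∧ (¬b ∨ ¬c)), 1
11. ¬(b → c), 1
12. b, 1
13. ¬c, 1
14. ¬(b ∧ (¬b ∨ ¬c)), 1
15. ¬(¬b ∨ ¬c), 1
16. c, 1
Accessibility: 0R0, 0R1, 1R1
Branch closes: c and ¬c both at 1.
Every branch closes (one shown): valid in T, hence also in S4, S5 (every theorem of T is a theorem of S4 and S5).
K-tableau for the negation ¬(((b ∧ (¬b ∨ ¬c)) → □◇(b ∧ (¬b ∨ ¬c))) ∨ ◇(b → c)):
1. ¬(((b ∧ (¬b ∨ ¬c)) → □◇(b ∧ (¬b ∨ ¬c))) ∨ ◇(b → c)), 0
2. ¬((b ∧ (¬b ∨ ¬c)) → □◇(b ∧ (¬b ∨ ¬c))), 0
3. ¬◇(b → c), 0
4. b ∧ (¬b ∨ ¬c), 0
5. ¬□◇(b ∧ (¬b ∨ ¬c)), 0
6. b, 0
7. ¬b ∨ ¬c, 0
8. ¬c, 0
9. ¬◇(b ∧ (¬b ∨ ¬c)), 1
10. ¬(b → c), 1
11. b, 1
12. ¬c, 1
Accessibility: 0R1
Complete open branch: countermodel on a K-frame, so not valid in K.

T, S4, S5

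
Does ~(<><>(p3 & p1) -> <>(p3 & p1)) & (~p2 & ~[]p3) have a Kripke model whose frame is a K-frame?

Satisfiable

1. ~(<><>(p3 & p1) -> <>(p3 & p1)) & (~p2 & ~[]p3), u
2. ~(<><>(p3 & p1) -> <>(p3 & p1)), u
3. ~p2 & ~[]p3, u
4. <><>(p3 & p1), u
5. ~<>(p3 & p1), u
6. ~p2, u
7. ~[]p3, u
8. <>(p3 & p1), v
9. ~(p3 & p1), v
10. ~p1, v
11. ~p3, w
12. ~(p3 & p1), w
13. ~p1, w
14. p3 & p1, x
15. p3, x
16. p1, x
Accessibility: uRv, uRw, vRx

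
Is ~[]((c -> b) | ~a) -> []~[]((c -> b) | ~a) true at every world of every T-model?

Invalid (countermodel exists)

Tableau for the negation ~(~[]((c -> b) | ~a) -> []~[]((c -> b) | ~a)):
1. ~(~[]((c -> b) | ~a) -> []~[]((c -> b) | ~a)), u
2. ~[]((c -> b) | ~a), u
3. ~[]~[]((c -> b) | ~a), u
4. ~((c -> b) | ~a), v
5. ~(c -> b), v
6. a, v
7. c, v
8. ~b, v
9. []((c -> b) | ~a), w
10. (c -> b) | ~a, w
11. ~a, w
Accessibility: uRu, uRv, uRw, vRv, wRw
The negation has an open branch (countermodel exists).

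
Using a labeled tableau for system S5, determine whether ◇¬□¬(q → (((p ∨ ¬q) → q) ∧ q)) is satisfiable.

Satisfiable (open branch found)

1. ◇¬□¬(q → (((p ∨ ¬q) → q) ∧ q)), u
2. ¬□¬(q → (((p ∨ ¬q) → q) ∧ q)), v
3. q → (((p ∨ ¬q) → q) ∧ q), w
4. ((p ∨ ¬q) → q) ∧ q, w
5. (p ∨ ¬q) → q, w
6. q, w
Accessibility: uRu, uRv, uRw, vRu, vRv, vRw, wRu, wRv, wRw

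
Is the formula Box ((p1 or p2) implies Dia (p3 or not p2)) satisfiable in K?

Satisfiable (open branch found)

1. Box ((p1 or p2) implies Dia (p3 or not p2)), w0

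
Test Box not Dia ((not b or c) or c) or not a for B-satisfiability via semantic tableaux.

1. Box not Dia ((not b or c) or c) or not a, 0
2. not a, 0
Accessibility: 0R0

Satisfiable (open branch found)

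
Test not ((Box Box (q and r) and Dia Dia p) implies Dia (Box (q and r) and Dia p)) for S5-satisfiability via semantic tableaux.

Unsatisfiable

1. not ((Box Box (q and r) and Dia Dia p) implies Dia (Box (q and r) and Dia p)), u
2. Box Box (q and r) and Dia Dia p, u
3. not Dia (Box (q and r) and Dia p), u
4. Box Box (q and r), u
5. Dia Dia p, u
6. not (Box (q and r) and Dia p), u
7. Box (q and r), u
8. q and r, u
9. q, u
10. r, u
11. not Box (q and r), u
12. Dia p, v
13. not (Box (q and r) and Dia p), v
14. Box (q and r), v
15. q and r, v
16. q, v
17. r, v
18. not Dia p, v
19. not p, u
20. not p, v
21. not (q and r), w
22. not (Box (q and r) and Dia p), w
23. Box (q and r), w
24. q and r, w
25. q, w
26. r, w
27. not p, w
28. not r, w
Accessibility: uRu, uRv, uRw, vRu, vRv, vRw, wRu, wRv, wRw
Branch closes: r and not r both at w.
All branches of the tableau close; one closing branch shown above.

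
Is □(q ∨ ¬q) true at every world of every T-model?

Valid

Tableau for the negation ¬□(q ∨ ¬q):
1. ¬□(q ∨ ¬q), 0
2. ¬(q ∨ ¬q), 1   [¬□-rule on 1: fresh world 1, 0R1]
3. ¬q, 1   [¬∨-rule on 2]
4. q, 1   [¬∨-rule on 2]
Accessibility: 0R0, 0R1, 1R1
Branch closes: q and ¬q both at 1.
All branches of the negation close; one closing branch shown above.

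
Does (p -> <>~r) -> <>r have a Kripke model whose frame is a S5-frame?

1. (p -> <>~r) -> <>r, w0
2. <>r, w0   [->-rule on 1 (branches; this branch)]
3. r, w1   [<>-rule on 2: fresh world w1, w0Rw1]
Accessibility: w0Rw0, w0Rw1, w1Rw0, w1Rw1

Satisfiable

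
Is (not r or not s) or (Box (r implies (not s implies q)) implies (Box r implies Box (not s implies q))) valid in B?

Tableau for the negation not ((not r or not s) or (Box (r implies (not s implies q)) implies (Box r implies Box (not s implies q)))):
1. not ((not r or not s) or (Box (r implies (not s implies q)) implies (Box r implies Box (not s implies q)))), 0
2. not (not r or not s), 0
3. not (Box (r implies (not s implies q)) implies (Box r implies Box (not s implies q))), 0
4. r, 0
5. s, 0
6. Box (r implies (not s implies q)), 0
7. not (Box r implies Box (not s implies q)), 0
8. Box r, 0
9. not Box (not s implies q), 0
10. r implies (not s implies q), 0
11. not s implies q, 0
12. q, 0
13. not (not s implies q), 1
14. not s, 1
15. not q, 1
16. r implies (not s implies q), 1
17. r, 1
18. not s implies q, 1
19. q, 1
Accessibility: 0R0, 0R1, 1R0, 1R1
Branch closes: q and not q both at 1.
Every branch of the negation's tableau closes; the branch above is one of them.

Yes, valid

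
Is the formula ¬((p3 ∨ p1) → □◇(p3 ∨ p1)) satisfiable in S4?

Satisfiable

1. ¬((p3 ∨ p1) → □◇(p3 ∨ p1)), 0
2. p3 ∨ p1, 0
3. ¬□◇(p3 ∨ p1), 0
4. p1, 0
5. ¬◇(p3 ∨ p1), 1
6. ¬(p3 ∨ p1), 1
7. ¬p3, 1
8. ¬p1, 1
Accessibility: 0R0, 0R1, 1R1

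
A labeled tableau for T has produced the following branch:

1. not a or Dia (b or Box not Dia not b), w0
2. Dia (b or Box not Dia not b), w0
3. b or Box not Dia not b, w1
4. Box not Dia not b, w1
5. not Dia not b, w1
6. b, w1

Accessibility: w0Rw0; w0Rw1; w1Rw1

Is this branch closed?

There is no literal clash: for every atom and world, at most one sign appears.

No, open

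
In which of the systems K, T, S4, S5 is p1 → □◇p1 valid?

S5-tableau for the negation ¬(p1 → □◇p1):
1. ¬(p1 → □◇p1), w0
2. p1, w0
3. ¬□◇p1, w0
4. ¬◇p1, w1
5. ¬p1, w0
Accessibility: w0Rw0, w0Rw1, w1Rw0, w1Rw1
Branch closes: p1 and ¬p1 both at w0.
Every branch closes (one shown): valid in S5.
S4-tableau for the negation ¬(p1 → □◇p1):
1. ¬(p1 → □◇p1), w0
2. p1, w0
3. ¬□◇p1, w0
4. ¬◇p1, w1
5. ¬p1, w1
Accessibility: w0Rw0, w0Rw1, w1Rw1
Complete open branch: countermodel on an S4-frame, so not valid in S4, nor in K, T (the same frame is also a K-frame and a T-frame).

S5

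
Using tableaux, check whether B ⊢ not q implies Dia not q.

Yes, valid

Tableau for the negation not (not q implies Dia not q):
1. not (not q implies Dia not q), 0
2. not q, 0   [neg-implies-rule on 1]
3. not Dia not q, 0   [neg-implies-rule on 1]
4. q, 0   [neg-Dia-rule on 3 via 0R0]
Accessibility: 0R0
Branch closes: q and not q both at 0.
All branches of the negation close; one closing branch shown above.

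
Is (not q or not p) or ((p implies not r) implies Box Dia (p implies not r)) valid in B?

Yes, valid

Tableau for the negation not ((not q or not p) or ((p implies not r) implies Box Dia (p implies not r))):
1. not ((not q or not p) or ((p implies not r) implies Box Dia (p implies not r))), 0
2. not (not q or not p), 0   [neg-or-rule on 1]
3. not ((p implies not r) implies Box Dia (p implies not r)), 0   [neg-or-rule on 1]
4. q, 0   [neg-or-rule on 2]
5. p, 0   [neg-or-rule on 2]
6. p implies not r, 0   [neg-implies-rule on 3]
7. not Box Dia (p implies not r), 0   [neg-implies-rule on 3]
8. not r, 0   [implies-rule on 6 (branches; this branch)]
9. not Dia (p implies not r), 1   [neg-Box-rule on 7: fresh world 1, 0R1]
10. not (p implies not r), 0   [neg-Dia-rule on 9 via 1R0]
11. r, 0   [neg-implies-rule on 10]
Accessibility: 0R0, 0R1, 1R0, 1R1
Branch closes: r and not r both at 0.
Every branch of the negation's tableau closes; the branch above is one of them.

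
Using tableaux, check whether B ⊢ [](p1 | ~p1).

Tableau for the negation ~[](p1 | ~p1):
1. ~[](p1 | ~p1), w0
2. ~(p1 | ~p1), w1
3. ~p1, w1
4. p1, w1
Accessibility: w0Rw0, w0Rw1, w1Rw0, w1Rw1
Branch closes: p1 and ~p1 both at w1.
All branches of the negation close; one closing branch shown above.

Yes, valid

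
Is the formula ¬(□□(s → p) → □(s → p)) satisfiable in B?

1. ¬(□□(s → p) → □(s → p)), 0
2. □□(s → p), 0
3. ¬□(s → p), 0
4. □(s → p), 0
5. s → p, 0
6. p, 0
7. ¬(s → p), 1
8. s, 1
9. ¬p, 1
10. □(s → p), 1
11. s → p, 1
12. p, 1
Accessibility: 0R0, 0R1, 1R0, 1R1
Branch closes: p and ¬p both at 1.
(One branch shown.) All branches close.

Unsatisfiable (every branch closes)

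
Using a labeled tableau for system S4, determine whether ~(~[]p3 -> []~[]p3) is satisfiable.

Yes, satisfiable

1. ~(~[]p3 -> []~[]p3), w0
2. ~[]p3, w0
3. ~[]~[]p3, w0
4. ~p3, w1
5. []p3, w2
6. p3, w2
Accessibility: w0Rw0, w0Rw1, w0Rw2, w1Rw1, w2Rw2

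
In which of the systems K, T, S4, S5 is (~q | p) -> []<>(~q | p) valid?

S5

S5-tableau for the negation ~((~q | p) -> []<>(~q | p)):
1. ~((~q | p) -> []<>(~q | p)), w0
2. ~q | p, w0   [~->-rule on 1]
3. ~[]<>(~q | p), w0   [~->-rule on 1]
4. p, w0   [|-rule on 2 (branches; this branch)]
5. ~<>(~q | p), w1   [~[]-rule on 3: fresh world w1, w0Rw1]
6. ~(~q | p), w0   [~<>-rule on 5 via w1Rw0]
7. q, w0   [~|-rule on 6]
8. ~p, w0   [~|-rule on 6]
Accessibility: w0Rw0, w0Rw1, w1Rw0, w1Rw1
Branch closes: p and ~p both at w0.
Every branch closes (one shown): valid in S5.
S4-tableau for the negation ~((~q | p) -> []<>(~q | p)):
1. ~((~q | p) -> []<>(~q | p)), w0
2. ~q | p, w0   [~->-rule on 1]
3. ~[]<>(~q | p), w0   [~->-rule on 1]
4. p, w0   [|-rule on 2 (branches; this branch)]
5. ~<>(~q | p), w1   [~[]-rule on 3: fresh world w1, w0Rw1]
6. ~(~q | p), w1   [~<>-rule on 5 via w1Rw1]
7. q, w1   [~|-rule on 6]
8. ~p, w1   [~|-rule on 6]
Accessibility: w0Rw0, w0Rw1, w1Rw1
Complete open branch: countermodel on an S4-frame, so not valid in S4, nor in K, T (the same frame is also a K-frame and a T-frame).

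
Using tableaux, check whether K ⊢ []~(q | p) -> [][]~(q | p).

Tableau for the negation ~([]~(q | p) -> [][]~(q | p)):
1. ~([]~(q | p) -> [][]~(q | p)), 0
2. []~(q | p), 0
3. ~[][]~(q | p), 0
4. ~[]~(q | p), 1
5. ~(q | p), 1
6. ~q, 1
7. ~p, 1
8. q | p, 2
9. p, 2
Accessibility: 0R1, 1R2
The negation has an open branch (countermodel exists).

No, not valid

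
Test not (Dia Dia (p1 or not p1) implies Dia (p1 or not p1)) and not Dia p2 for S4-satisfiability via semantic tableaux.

1. not (Dia Dia (p1 or not p1) implies Dia (p1 or not p1)) and not Dia p2, u
2. not (Dia Dia (p1 or not p1) implies Dia (p1 or not p1)), u
3. not Dia p2, u
4. Dia Dia (p1 or not p1), u
5. not Dia (p1 or not p1), u
6. not p2, u
7. not (p1 or not p1), u
8. not p1, u
9. p1, u
Accessibility: uRu
Branch closes: p1 and not p1 both at u.
(One branch shown.) All branches close.

Unsatisfiable (every branch closes)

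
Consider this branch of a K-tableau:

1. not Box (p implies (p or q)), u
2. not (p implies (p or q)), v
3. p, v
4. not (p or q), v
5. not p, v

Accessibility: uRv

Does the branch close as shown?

Yes, closed

Both p and not p appear at v.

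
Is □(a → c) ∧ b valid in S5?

Tableau for the negation ¬(□(a → c) ∧ b):
1. ¬(□(a → c) ∧ b), u
2. ¬b, u
Accessibility: uRu
The negation has an open branch (countermodel exists).

Not valid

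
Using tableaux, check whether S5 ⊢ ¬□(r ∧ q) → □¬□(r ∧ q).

Tableau for the negation ¬(¬□(r ∧ q) → □¬□(r ∧ q)):
1. ¬(¬□(r ∧ q) → □¬□(r ∧ q)), 0
2. ¬□(r ∧ q), 0   [¬→-rule on 1]
3. ¬□¬□(r ∧ q), 0   [¬→-rule on 1]
4. ¬(r ∧ q), 1   [¬□-rule on 2: fresh world 1, 0R1]
5. ¬q, 1   [¬∧-rule on 4 (branches; this branch)]
6. □(r ∧ q), 2   [¬□-rule on 3: fresh world 2, 0R2]
7. r ∧ q, 0   [□-rule on 6 via 2R0]
8. r, 0   [∧-rule on 7]
9. q, 0   [∧-rule on 7]
10. r ∧ q, 1   [□-rule on 6 via 2R1]
11. r, 1   [∧-rule on 10]
12. q, 1   [∧-rule on 10]
Accessibility: 0R0, 0R1, 0R2, 1R0, 1R1, 1R2, 2R0, 2R1, 2R2
Branch closes: q and ¬q both at 1.
Every branch of the negation's tableau closes; the branch above is one of them.

Valid in S5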